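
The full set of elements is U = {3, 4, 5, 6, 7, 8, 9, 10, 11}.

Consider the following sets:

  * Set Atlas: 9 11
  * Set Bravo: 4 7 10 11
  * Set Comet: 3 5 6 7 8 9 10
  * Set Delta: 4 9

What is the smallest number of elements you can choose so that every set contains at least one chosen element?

2

The 2 elements {9, 11} hit every set.
No single element lies in every set, so at least 2 are needed and 2 is optimal.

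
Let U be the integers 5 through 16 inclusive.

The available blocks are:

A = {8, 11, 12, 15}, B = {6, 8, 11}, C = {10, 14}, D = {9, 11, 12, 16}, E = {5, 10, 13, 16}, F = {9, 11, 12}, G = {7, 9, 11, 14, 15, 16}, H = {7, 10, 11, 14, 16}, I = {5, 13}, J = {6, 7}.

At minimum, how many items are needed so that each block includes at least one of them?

4

Take T = {6, 10, 11, 13}. Each listed block contains at least one of these, so T is a hitting set of size 4.
The blocks A, C, I, J are pairwise disjoint, so any hitting set needs a separate item for each — at least 4. Hence 4 is optimal.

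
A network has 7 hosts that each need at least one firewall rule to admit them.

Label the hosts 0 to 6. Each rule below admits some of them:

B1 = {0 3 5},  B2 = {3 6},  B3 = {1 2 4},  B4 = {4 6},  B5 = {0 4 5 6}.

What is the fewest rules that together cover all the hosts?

Take {B1, B3, B4}. Their union is {0, 1, 2, 3, 4, 5, 6}, which is all 7 hosts.
Only B3 contains 1, so B3 is forced; the remaining 4 hosts need at least 2 more rules (each remaining rule adds at most 3) — so at least 3 rules are needed, and 3 is optimal.

3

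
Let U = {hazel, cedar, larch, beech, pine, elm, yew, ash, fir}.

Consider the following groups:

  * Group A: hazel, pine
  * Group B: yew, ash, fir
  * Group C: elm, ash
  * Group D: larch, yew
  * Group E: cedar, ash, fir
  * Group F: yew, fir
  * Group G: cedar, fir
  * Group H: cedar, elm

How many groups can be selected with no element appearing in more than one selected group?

A, C, D, G are pairwise disjoint (A={hazel,pine}; C={elm,ash}; D={larch,yew}; G={cedar,fir}).
Every remaining group overlaps one of these, and no 5 of the listed groups are pairwise disjoint, so 4 is the maximum.

4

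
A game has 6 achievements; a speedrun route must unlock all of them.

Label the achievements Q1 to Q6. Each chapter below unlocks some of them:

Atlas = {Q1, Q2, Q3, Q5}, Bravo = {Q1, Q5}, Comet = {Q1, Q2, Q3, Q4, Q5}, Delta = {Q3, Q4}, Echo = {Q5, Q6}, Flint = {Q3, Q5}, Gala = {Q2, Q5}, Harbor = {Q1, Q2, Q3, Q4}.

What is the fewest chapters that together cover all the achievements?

Take {Comet, Echo}. Their union is {Q1, Q2, Q3, Q4, Q5, Q6}, which is all 6 achievements.
No single chapter has all 6 achievements (the largest, Comet, has 5), so 2 is optimal.

2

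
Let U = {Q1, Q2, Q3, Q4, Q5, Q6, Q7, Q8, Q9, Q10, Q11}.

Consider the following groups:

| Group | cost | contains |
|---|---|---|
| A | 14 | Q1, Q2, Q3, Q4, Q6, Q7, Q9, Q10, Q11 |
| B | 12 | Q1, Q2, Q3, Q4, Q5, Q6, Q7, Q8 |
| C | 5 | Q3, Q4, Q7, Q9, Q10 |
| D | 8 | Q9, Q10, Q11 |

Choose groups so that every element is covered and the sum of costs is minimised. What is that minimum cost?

20

B, D together cover every element (B ∪ D = {Q1, Q2, Q3, Q4, Q5, Q6, Q7, Q8, Q9, Q10, Q11}); total cost 12 + 8 = 20.
The greedy pick C, B, D costs 25; no covering selection beats 20.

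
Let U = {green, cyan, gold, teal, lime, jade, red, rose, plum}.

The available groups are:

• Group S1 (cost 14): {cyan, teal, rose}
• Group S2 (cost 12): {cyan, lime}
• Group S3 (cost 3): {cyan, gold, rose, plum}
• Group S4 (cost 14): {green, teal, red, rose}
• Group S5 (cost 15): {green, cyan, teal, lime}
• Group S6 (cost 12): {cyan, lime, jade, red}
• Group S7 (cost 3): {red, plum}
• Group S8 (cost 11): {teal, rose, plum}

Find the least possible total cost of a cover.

29

S3, S4, S6 together cover every element (S3 ∪ S4 ∪ S6 = {green, cyan, gold, teal, lime, jade, red, rose, plum}); total cost 3 + 14 + 12 = 29.
The greedy pick S3, S7, S5, S6 costs 33; no covering selection beats 29.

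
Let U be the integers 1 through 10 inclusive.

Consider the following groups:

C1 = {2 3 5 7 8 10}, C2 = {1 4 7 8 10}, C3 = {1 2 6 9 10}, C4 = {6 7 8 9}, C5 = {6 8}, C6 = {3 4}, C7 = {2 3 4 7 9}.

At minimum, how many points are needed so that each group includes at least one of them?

H = {3, 8, 9} meets every group (each contains at least one member of H), and |H| = 3.
No choice of 2 points meets every group, so 3 is the minimum.

3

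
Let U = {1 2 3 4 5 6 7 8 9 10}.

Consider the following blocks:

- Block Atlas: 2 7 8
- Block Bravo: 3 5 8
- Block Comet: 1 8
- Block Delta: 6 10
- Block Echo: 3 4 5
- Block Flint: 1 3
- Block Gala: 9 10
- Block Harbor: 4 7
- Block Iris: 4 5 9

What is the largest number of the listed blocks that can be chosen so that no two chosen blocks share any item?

Atlas, Delta, Flint, Iris are pairwise disjoint (Atlas={2,7,8}; Delta={6,10}; Flint={1,3}; Iris={4,5,9}).
Every remaining block overlaps one of these, and no 5 of the listed blocks are pairwise disjoint, so 4 is the maximum.

4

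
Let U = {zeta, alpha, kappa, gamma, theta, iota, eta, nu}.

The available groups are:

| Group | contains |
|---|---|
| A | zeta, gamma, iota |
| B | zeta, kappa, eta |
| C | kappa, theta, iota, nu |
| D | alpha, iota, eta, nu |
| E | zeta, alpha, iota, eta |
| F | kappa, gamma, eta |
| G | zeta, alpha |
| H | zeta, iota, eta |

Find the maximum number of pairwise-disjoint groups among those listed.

C, G are pairwise disjoint (C={kappa,theta,iota,nu}; G={zeta,alpha}).
Every remaining group overlaps one of these, and no 3 of the listed groups are pairwise disjoint, so 2 is the maximum.

2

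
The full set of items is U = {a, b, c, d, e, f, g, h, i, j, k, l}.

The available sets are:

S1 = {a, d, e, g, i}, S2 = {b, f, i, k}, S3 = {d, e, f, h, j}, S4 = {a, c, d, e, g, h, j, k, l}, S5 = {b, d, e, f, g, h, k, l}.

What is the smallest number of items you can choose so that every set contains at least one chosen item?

The 2 items {a, f} hit every set.
No single item lies in every set, so at least 2 are needed and 2 is optimal.

2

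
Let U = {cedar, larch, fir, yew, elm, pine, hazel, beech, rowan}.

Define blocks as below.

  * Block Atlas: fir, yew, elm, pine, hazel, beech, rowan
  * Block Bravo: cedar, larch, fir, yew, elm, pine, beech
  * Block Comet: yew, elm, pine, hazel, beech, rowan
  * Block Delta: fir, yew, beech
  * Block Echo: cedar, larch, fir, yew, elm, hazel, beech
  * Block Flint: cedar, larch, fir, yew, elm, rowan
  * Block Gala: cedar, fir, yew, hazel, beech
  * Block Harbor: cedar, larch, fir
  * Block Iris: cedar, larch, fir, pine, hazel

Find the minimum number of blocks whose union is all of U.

2

Take {Atlas, Bravo}. Their union is {cedar, larch, fir, yew, elm, pine, hazel, beech, rowan}, which is all 9 points.
No single block has all 9 points (the largest, Atlas, has 7), so 2 is optimal.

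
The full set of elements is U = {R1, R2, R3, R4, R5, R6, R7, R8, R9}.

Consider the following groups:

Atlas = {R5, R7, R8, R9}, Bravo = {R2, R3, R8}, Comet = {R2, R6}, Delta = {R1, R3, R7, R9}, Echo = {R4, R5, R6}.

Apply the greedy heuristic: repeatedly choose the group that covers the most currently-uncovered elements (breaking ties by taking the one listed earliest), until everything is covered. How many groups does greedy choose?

4

Greedy: pick Atlas (covers 4 new) → pick Bravo (covers 2 new) → pick Echo (covers 2 new) → pick Delta (covers 1 new). Total picks: 4.
(The true minimum cover uses only 3 groups, so greedy is not optimal here.)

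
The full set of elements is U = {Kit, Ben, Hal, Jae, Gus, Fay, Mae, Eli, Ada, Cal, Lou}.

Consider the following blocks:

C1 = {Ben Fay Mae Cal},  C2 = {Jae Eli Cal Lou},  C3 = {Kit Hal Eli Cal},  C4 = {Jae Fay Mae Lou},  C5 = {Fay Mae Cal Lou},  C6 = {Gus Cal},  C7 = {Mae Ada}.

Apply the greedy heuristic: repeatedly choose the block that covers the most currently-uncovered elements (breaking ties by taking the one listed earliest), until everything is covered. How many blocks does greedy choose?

5

Greedy: pick C1 (covers 4 new) → pick C2 (covers 3 new) → pick C3 (covers 2 new) → pick C6 (covers 1 new) → pick C7 (covers 1 new). Total picks: 5.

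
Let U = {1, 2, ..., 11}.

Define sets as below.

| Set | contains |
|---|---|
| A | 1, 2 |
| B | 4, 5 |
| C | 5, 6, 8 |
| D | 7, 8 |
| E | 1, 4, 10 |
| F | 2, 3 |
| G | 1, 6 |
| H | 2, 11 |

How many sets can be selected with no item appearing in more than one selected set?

B, D, G, H are pairwise disjoint (B={4,5}; D={7,8}; G={1,6}; H={2,11}).
Every remaining set overlaps one of these, and no 5 of the listed sets are pairwise disjoint, so 4 is the maximum.

4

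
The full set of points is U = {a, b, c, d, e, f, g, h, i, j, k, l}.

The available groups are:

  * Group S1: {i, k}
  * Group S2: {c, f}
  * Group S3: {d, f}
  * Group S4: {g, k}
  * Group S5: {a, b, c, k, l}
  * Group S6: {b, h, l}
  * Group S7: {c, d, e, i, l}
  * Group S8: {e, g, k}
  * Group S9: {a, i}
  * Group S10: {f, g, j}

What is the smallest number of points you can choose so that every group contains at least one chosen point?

4

T = {f, g, i, l} meets every group (each contains at least one member of T), and |T| = 4.
The groups S2, S4, S6, S9 are pairwise disjoint, so any hitting set needs a separate point for each — at least 4. Hence 4 is optimal.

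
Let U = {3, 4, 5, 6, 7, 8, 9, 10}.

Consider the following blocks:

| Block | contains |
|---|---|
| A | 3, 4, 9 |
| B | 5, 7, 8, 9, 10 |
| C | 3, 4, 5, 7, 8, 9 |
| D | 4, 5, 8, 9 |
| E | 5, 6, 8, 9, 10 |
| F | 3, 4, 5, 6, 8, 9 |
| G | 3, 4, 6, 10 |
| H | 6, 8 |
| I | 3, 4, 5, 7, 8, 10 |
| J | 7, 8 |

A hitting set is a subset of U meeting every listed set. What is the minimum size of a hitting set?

2

T = {4, 8} meets every block (each contains at least one member of T), and |T| = 2.
The blocks G, J are pairwise disjoint, so any hitting set needs a separate point for each — at least 2. Hence 2 is optimal.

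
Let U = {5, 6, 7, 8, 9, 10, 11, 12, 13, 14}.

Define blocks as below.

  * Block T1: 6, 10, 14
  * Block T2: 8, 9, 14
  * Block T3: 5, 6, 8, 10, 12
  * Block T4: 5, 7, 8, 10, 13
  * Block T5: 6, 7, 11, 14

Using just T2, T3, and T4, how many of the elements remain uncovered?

1

Union of T2, T3, T4 = {5, 6, 7, 8, 9, 10, 12, 13, 14}.
Not covered: 11 — 1 element.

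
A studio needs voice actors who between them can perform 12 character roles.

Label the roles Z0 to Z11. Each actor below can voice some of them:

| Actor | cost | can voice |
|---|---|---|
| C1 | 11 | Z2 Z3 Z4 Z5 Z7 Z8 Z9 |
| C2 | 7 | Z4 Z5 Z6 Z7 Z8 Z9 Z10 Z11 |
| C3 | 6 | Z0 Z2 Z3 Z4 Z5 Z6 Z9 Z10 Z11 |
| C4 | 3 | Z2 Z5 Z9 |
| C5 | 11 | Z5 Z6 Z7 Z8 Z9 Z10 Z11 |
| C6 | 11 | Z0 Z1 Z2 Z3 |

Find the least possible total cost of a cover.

C2, C6 together cover every role (C2 ∪ C6 = {Z0, Z1, Z2, Z3, Z4, Z5, Z6, Z7, Z8, Z9, Z10, Z11}); total cost 7 + 11 = 18.
The greedy pick C3, C2, C6 costs 24; no covering selection beats 18.

18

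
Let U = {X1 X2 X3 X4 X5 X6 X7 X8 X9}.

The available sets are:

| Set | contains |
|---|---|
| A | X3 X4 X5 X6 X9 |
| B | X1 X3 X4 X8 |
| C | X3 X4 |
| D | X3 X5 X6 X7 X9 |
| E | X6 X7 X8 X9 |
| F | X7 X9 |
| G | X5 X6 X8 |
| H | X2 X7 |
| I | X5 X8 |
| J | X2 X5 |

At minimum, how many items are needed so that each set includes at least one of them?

The 3 items {X3, X5, X7} hit every set.
The sets C, E, J are pairwise disjoint, so any hitting set needs a separate item for each — at least 3. Hence 3 is optimal.

3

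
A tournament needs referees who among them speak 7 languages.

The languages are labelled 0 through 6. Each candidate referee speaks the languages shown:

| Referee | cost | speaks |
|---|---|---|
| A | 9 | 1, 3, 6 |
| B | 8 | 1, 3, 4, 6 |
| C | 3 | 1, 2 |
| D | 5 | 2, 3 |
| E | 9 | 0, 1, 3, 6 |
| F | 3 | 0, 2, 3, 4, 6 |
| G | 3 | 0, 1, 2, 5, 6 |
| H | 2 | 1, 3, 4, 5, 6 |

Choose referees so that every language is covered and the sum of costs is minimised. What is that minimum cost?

G, H together cover every language (G ∪ H = {0, 1, 2, 3, 4, 5, 6}); total cost 3 + 2 = 5.
No covering selection has total cost below 5.

5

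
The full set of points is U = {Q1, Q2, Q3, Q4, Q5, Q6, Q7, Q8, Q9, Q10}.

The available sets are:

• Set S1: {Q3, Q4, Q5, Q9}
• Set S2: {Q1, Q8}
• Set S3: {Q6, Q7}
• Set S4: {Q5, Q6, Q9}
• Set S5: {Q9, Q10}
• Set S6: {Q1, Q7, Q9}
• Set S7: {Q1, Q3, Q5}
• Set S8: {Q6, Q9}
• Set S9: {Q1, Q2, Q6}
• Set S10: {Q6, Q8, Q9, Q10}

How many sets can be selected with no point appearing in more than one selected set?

3

S2, S3, S5 are pairwise disjoint (S2={Q1,Q8}; S3={Q6,Q7}; S5={Q9,Q10}).
Every remaining set overlaps one of these, and no 4 of the listed sets are pairwise disjoint, so 3 is the maximum.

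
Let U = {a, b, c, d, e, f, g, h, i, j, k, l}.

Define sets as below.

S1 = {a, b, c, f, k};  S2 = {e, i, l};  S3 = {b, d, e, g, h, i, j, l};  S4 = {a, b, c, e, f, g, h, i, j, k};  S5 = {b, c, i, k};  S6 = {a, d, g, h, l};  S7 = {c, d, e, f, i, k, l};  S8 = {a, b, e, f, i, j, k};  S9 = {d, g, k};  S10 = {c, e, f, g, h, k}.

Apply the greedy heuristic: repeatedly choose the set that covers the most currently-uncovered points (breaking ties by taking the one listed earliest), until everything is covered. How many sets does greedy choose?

2

Greedy: pick S4 (covers 10 new) → pick S3 (covers 2 new). Total picks: 2.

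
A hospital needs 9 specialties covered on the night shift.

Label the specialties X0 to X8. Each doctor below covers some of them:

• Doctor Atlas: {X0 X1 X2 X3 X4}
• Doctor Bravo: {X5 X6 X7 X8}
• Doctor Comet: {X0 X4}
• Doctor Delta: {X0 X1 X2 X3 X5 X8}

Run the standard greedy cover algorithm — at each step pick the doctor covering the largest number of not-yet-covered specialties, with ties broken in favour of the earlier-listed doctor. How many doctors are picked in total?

3

Greedy: pick Delta (covers 6 new) → pick Bravo (covers 2 new) → pick Atlas (covers 1 new). Total picks: 3.
(The true minimum cover uses only 2 doctors, so greedy is not optimal here.)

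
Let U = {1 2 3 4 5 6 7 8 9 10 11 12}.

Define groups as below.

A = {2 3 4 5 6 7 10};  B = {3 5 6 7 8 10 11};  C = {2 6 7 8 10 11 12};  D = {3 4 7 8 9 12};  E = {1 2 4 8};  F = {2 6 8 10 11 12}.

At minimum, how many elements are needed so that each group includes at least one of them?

H = {2, 8} meets every group (each contains at least one member of H), and |H| = 2.
No single element lies in every group, so at least 2 are needed and 2 is optimal.

2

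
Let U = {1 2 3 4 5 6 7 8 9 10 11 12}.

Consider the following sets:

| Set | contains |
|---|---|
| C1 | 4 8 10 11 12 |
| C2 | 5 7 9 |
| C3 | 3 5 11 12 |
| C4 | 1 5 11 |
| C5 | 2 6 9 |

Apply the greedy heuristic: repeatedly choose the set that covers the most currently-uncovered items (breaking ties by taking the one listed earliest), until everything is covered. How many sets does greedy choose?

Greedy: pick C1 (covers 5 new) → pick C2 (covers 3 new) → pick C5 (covers 2 new) → pick C3 (covers 1 new) → pick C4 (covers 1 new). Total picks: 5.

5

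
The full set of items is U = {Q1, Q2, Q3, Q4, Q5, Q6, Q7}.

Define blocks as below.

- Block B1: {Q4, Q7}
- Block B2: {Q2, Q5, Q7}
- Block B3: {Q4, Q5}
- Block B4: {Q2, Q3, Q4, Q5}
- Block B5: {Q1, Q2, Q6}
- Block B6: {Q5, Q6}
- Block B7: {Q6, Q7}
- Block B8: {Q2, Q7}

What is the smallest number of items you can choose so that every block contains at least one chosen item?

3

H = {Q4, Q6, Q7} meets every block (each contains at least one member of H), and |H| = 3.
No choice of 2 items meets every block, so 3 is the minimum.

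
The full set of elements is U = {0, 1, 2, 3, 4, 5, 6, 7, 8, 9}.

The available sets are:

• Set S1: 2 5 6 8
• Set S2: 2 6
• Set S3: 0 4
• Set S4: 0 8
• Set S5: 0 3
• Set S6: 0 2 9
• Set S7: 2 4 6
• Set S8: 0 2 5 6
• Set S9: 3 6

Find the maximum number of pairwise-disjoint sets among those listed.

2

S1, S3 are pairwise disjoint (S1={2,5,6,8}; S3={0,4}).
Every remaining set overlaps one of these, and no 3 of the listed sets are pairwise disjoint, so 2 is the maximum.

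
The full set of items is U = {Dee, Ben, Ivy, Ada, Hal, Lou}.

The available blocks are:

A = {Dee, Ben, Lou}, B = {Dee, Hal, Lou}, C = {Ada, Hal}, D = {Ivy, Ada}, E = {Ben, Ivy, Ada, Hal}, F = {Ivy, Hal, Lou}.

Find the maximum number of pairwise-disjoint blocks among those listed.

B, D are pairwise disjoint (B={Dee,Hal,Lou}; D={Ivy,Ada}).
Every remaining block overlaps one of these, and no 3 of the listed blocks are pairwise disjoint, so 2 is the maximum.

2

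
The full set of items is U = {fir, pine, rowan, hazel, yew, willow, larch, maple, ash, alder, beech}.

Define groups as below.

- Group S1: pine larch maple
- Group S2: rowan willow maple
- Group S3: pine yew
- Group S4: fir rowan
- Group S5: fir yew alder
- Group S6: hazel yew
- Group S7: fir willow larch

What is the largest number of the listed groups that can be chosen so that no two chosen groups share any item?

3

S1, S4, S6 are pairwise disjoint (S1={pine,larch,maple}; S4={fir,rowan}; S6={hazel,yew}).
Every remaining group overlaps one of these, and no 4 of the listed groups are pairwise disjoint, so 3 is the maximum.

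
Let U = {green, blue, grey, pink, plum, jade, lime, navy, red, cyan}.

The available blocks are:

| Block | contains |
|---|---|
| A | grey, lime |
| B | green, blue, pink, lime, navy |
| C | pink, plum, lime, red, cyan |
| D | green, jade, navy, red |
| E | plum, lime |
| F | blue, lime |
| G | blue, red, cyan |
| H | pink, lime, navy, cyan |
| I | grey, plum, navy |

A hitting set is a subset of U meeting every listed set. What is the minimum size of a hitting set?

The 3 elements {blue, lime, navy} hit every block.
No choice of 2 elements meets every block, so 3 is the minimum.

3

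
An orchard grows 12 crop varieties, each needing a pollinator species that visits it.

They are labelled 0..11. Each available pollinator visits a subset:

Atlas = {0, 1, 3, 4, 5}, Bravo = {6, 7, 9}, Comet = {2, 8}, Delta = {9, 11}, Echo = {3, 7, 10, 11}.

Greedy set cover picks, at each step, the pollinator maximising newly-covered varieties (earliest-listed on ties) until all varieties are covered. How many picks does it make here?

4

Greedy: pick Atlas (covers 5 new) → pick Bravo (covers 3 new) → pick Comet (covers 2 new) → pick Echo (covers 2 new). Total picks: 4.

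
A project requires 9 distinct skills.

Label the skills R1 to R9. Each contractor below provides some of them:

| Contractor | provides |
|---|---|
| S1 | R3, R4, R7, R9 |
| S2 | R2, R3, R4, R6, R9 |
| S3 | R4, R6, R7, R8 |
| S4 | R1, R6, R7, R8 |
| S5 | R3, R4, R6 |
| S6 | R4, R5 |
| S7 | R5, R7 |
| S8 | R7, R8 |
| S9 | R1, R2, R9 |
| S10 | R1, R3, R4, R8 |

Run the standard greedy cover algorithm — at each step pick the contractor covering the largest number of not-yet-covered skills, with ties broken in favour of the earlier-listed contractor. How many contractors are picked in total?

3

Greedy: pick S2 (covers 5 new) → pick S4 (covers 3 new) → pick S6 (covers 1 new). Total picks: 3.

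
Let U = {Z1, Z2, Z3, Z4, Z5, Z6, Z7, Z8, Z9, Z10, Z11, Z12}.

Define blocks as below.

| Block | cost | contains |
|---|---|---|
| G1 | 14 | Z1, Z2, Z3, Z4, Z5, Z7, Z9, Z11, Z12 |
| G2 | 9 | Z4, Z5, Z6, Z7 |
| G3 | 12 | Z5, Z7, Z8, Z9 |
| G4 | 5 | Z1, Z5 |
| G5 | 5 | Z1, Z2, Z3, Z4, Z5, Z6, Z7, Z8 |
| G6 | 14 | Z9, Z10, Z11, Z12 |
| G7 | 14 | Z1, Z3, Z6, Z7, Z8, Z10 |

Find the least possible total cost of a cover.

19

G5, G6 together cover every element (G5 ∪ G6 = {Z1, Z2, Z3, Z4, Z5, Z6, Z7, Z8, Z9, Z10, Z11, Z12}); total cost 5 + 14 = 19.
No covering selection has total cost below 19.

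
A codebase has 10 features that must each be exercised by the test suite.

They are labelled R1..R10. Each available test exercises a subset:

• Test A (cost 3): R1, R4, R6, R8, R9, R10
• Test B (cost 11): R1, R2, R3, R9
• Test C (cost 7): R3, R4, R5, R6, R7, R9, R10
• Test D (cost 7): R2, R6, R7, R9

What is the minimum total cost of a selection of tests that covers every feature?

17

A, C, D together cover every feature (A ∪ C ∪ D = {R1, R2, R3, R4, R5, R6, R7, R8, R9, R10}); total cost 3 + 7 + 7 = 17.
No covering selection has total cost below 17.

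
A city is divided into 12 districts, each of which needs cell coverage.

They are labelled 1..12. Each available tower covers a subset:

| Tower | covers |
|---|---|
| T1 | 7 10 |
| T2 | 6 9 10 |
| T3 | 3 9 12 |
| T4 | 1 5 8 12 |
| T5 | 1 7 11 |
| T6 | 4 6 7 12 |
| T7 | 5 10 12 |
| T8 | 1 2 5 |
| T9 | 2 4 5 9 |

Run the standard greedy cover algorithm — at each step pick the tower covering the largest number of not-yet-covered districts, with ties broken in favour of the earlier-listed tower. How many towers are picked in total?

Greedy: pick T4 (covers 4 new) → pick T2 (covers 3 new) → pick T5 (covers 2 new) → pick T9 (covers 2 new) → pick T3 (covers 1 new). Total picks: 5.

5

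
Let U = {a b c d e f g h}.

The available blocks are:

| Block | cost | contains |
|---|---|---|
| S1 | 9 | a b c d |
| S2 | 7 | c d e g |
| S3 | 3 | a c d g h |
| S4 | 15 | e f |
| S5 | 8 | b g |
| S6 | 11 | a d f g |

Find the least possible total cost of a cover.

26

S3, S4, S5 together cover every point (S3 ∪ S4 ∪ S5 = {a, b, c, d, e, f, g, h}); total cost 3 + 15 + 8 = 26.
The greedy pick S3, S2, S5, S6 costs 29; no covering selection beats 26.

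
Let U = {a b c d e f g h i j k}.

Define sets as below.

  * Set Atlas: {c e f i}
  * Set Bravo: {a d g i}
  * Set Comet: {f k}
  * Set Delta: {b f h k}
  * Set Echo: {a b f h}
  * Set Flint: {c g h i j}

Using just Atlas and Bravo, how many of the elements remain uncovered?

4

Union of Atlas, Bravo = {a, c, d, e, f, g, i}.
Not covered: b, h, j, k — 4 elements.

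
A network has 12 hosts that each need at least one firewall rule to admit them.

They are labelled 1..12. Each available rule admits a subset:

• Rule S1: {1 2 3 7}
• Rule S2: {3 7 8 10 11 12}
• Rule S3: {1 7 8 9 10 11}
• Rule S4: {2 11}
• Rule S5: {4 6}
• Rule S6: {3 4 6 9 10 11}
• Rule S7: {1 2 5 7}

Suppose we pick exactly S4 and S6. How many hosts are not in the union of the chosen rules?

5

Union of S4, S6 = {2, 3, 4, 6, 9, 10, 11}.
Not covered: 1, 5, 7, 8, 12 — 5 hosts.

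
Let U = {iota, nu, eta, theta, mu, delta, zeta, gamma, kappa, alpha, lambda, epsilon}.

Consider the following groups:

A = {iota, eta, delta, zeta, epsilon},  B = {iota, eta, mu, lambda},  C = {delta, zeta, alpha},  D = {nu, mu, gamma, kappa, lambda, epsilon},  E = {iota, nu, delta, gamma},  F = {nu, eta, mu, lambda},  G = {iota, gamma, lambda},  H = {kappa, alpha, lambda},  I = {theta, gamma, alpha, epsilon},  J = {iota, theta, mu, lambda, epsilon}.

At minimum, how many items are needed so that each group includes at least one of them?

3

Take T = {delta, lambda, epsilon}. Each listed group contains at least one of these, so T is a hitting set of size 3.
No choice of 2 items meets every group, so 3 is the minimum.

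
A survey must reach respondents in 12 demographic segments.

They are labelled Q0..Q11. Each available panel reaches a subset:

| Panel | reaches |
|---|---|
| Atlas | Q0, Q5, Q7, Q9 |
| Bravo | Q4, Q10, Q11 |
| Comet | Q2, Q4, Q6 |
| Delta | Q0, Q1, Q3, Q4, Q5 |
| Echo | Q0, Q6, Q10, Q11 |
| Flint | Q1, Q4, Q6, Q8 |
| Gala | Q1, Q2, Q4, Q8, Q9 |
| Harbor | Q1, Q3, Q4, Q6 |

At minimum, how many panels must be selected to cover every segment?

Atlas and Echo and Gala and Harbor together: Atlas ∪ Echo ∪ Gala ∪ Harbor = {Q0, Q1, Q2, Q3, Q4, Q5, Q6, Q7, Q8, Q9, Q10, Q11} — every segment is covered.
No 3 of the 8 panels cover everything (all 56 combinations miss at least one segment), so 4 is optimal.

4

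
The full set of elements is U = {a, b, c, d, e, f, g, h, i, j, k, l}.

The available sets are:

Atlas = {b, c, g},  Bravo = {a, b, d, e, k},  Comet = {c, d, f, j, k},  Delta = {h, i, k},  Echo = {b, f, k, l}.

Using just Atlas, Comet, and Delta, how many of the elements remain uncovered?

3

Union of Atlas, Comet, Delta = {b, c, d, f, g, h, i, j, k}.
Not covered: a, e, l — 3 elements.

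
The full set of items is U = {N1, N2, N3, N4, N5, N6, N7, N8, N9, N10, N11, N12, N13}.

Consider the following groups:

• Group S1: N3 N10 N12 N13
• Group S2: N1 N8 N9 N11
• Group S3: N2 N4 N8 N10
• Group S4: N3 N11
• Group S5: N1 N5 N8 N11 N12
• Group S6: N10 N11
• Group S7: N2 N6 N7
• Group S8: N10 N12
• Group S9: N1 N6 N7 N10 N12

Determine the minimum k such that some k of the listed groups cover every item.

5

S1 and S2 and S3 and S5 and S7 together: S1 ∪ S2 ∪ S3 ∪ S5 ∪ S7 = {N1, N2, N3, N4, N5, N6, N7, N8, N9, N10, N11, N12, N13} — every item is covered.
No 4 of the 9 groups cover everything (all 126 combinations miss at least one item), so 5 is optimal.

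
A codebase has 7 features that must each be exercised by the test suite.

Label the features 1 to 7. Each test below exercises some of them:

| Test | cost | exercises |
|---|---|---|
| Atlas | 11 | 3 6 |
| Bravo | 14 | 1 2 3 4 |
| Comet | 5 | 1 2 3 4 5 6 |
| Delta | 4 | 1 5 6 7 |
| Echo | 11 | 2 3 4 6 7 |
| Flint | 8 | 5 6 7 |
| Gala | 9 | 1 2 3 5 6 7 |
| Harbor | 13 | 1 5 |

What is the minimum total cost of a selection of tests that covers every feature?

Comet, Delta together cover every feature (Comet ∪ Delta = {1, 2, 3, 4, 5, 6, 7}); total cost 5 + 4 = 9.
No covering selection has total cost below 9.

9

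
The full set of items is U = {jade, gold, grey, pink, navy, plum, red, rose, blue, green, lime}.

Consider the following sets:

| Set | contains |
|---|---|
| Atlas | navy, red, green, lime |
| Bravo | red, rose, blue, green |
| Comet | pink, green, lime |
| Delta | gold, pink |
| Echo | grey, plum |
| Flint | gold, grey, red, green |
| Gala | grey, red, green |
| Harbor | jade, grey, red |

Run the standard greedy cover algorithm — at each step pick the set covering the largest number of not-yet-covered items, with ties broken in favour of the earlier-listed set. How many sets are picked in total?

5

Greedy: pick Atlas (covers 4 new) → pick Bravo (covers 2 new) → pick Delta (covers 2 new) → pick Echo (covers 2 new) → pick Harbor (covers 1 new). Total picks: 5.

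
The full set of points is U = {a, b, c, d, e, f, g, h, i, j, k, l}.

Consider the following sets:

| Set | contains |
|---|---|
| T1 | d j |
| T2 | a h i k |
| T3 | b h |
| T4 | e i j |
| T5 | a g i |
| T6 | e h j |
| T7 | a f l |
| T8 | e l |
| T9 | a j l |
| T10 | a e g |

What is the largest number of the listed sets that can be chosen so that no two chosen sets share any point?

4

T1, T3, T5, T8 are pairwise disjoint (T1={d,j}; T3={b,h}; T5={a,g,i}; T8={e,l}).
Every remaining set overlaps one of these, and no 5 of the listed sets are pairwise disjoint, so 4 is the maximum.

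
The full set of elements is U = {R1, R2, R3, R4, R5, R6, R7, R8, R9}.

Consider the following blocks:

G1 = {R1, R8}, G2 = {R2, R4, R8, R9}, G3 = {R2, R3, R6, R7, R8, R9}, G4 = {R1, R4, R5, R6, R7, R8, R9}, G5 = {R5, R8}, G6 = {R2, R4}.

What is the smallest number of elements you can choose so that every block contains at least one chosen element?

H = {R2, R8} meets every block (each contains at least one member of H), and |H| = 2.
The blocks G1, G6 are pairwise disjoint, so any hitting set needs a separate element for each — at least 2. Hence 2 is optimal.

2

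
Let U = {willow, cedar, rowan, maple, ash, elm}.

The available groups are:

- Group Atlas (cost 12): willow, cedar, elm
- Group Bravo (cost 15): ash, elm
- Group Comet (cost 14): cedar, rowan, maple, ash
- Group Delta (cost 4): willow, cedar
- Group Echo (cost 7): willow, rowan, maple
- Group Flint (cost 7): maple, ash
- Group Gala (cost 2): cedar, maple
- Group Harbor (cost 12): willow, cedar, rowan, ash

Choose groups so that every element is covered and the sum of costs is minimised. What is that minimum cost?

Bravo, Echo, Gala together cover every element (Bravo ∪ Echo ∪ Gala = {willow, cedar, rowan, maple, ash, elm}); total cost 15 + 7 + 2 = 24.
The greedy pick Gala, Echo, Flint, Atlas costs 28; no covering selection beats 24.

24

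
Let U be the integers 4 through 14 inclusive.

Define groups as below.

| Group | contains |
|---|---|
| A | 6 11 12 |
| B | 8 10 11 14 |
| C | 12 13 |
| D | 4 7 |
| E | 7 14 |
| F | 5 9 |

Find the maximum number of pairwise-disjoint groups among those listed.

B, C, D, F are pairwise disjoint (B={8,10,11,14}; C={12,13}; D={4,7}; F={5,9}).
Every remaining group overlaps one of these, and no 5 of the listed groups are pairwise disjoint, so 4 is the maximum.

4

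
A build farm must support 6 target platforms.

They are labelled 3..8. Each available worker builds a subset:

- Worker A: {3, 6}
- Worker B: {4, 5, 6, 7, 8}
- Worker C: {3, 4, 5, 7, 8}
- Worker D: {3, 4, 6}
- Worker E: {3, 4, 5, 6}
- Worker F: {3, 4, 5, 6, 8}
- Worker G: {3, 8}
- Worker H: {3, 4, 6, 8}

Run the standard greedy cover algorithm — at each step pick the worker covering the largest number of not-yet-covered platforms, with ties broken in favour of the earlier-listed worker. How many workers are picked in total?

2

Greedy: pick B (covers 5 new) → pick A (covers 1 new). Total picks: 2.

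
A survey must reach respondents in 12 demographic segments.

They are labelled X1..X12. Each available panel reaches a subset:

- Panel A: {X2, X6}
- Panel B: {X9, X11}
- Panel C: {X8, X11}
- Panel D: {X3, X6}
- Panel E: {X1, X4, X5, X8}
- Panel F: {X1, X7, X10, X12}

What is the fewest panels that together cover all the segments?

A and B and D and E and F together: A ∪ B ∪ D ∪ E ∪ F = {X1, X2, X3, X4, X5, X6, X7, X8, X9, X10, X11, X12} — every segment is covered.
No 4 of the 6 panels cover everything (all 15 combinations miss at least one segment), so 5 is optimal.

5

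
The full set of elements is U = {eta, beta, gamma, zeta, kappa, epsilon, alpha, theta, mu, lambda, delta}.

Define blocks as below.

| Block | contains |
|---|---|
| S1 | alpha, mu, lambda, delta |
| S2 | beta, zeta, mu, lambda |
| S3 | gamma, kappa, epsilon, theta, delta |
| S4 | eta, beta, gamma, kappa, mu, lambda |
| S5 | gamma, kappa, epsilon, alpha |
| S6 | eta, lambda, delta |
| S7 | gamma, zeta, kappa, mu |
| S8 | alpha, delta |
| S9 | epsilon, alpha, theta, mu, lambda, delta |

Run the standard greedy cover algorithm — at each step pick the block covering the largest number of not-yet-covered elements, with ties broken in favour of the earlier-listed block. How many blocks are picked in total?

Greedy: pick S4 (covers 6 new) → pick S9 (covers 4 new) → pick S2 (covers 1 new). Total picks: 3.

3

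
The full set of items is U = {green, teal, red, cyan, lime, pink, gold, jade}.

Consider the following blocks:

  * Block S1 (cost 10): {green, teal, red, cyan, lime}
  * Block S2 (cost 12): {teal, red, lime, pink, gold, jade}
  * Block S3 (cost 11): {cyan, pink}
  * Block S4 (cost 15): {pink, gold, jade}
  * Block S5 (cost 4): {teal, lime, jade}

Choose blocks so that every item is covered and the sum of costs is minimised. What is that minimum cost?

22

S1, S2 together cover every item (S1 ∪ S2 = {green, teal, red, cyan, lime, pink, gold, jade}); total cost 10 + 12 = 22.
The greedy pick S5, S1, S2 costs 26; no covering selection beats 22.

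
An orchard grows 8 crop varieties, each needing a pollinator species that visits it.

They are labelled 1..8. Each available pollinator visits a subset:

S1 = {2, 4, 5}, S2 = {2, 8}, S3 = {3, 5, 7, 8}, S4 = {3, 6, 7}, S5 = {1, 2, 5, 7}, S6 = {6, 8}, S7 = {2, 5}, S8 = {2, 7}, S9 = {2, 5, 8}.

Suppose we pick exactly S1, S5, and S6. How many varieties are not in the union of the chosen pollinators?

Union of S1, S5, S6 = {1, 2, 4, 5, 6, 7, 8}.
Not covered: 3 — 1 variety.

1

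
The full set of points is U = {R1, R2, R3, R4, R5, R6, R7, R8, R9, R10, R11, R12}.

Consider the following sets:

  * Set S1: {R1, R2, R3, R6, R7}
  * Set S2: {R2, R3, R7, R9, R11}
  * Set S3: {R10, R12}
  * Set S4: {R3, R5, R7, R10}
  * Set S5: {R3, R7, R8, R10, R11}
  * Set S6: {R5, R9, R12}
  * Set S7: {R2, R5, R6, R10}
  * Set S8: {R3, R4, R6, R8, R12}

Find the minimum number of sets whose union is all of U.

S1, S5, S6, and S8 cover everything between them: the union {R1, R2, R3, R4, R5, R6, R7, R8, R9, R10, R11, R12} is all of U.
Only S1 contains R1, so S1 is forced; the remaining 7 points need at least 3 more sets (each remaining set adds at most 3) — so at least 4 sets are needed, and 4 is optimal.

4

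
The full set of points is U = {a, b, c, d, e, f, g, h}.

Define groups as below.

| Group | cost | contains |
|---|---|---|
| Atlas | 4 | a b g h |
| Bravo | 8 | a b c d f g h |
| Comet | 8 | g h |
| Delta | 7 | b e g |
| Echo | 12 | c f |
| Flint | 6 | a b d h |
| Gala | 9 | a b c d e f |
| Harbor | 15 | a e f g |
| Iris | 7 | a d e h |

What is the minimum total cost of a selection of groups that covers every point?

13

Atlas, Gala together cover every point (Atlas ∪ Gala = {a, b, c, d, e, f, g, h}); total cost 4 + 9 = 13.
No covering selection has total cost below 13.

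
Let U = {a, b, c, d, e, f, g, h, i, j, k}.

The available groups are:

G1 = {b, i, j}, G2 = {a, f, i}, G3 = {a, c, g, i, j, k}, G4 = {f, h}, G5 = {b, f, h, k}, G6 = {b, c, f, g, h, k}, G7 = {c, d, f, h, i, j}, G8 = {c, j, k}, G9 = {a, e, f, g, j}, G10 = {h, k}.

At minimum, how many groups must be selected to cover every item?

3

G5, G7, and G9 cover everything between them: the union {a, b, c, d, e, f, g, h, i, j, k} is all of U.
Only G7 contains d, so G7 is forced; the remaining 5 items need at least 2 more groups (each remaining group adds at most 3) — so at least 3 groups are needed, and 3 is optimal.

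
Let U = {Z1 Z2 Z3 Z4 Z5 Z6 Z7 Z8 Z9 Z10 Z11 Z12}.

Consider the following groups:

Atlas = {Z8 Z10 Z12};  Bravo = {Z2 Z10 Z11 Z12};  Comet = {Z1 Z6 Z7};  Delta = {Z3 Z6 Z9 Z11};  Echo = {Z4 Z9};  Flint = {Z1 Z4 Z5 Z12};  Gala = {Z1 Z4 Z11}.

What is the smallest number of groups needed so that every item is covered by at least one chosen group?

5

Take {Atlas, Bravo, Comet, Delta, Flint}. Their union is {Z1, Z2, Z3, Z4, Z5, Z6, Z7, Z8, Z9, Z10, Z11, Z12}, which is all 12 items.
No 4 of the 7 groups cover everything (all 35 combinations miss at least one item), so 5 is optimal.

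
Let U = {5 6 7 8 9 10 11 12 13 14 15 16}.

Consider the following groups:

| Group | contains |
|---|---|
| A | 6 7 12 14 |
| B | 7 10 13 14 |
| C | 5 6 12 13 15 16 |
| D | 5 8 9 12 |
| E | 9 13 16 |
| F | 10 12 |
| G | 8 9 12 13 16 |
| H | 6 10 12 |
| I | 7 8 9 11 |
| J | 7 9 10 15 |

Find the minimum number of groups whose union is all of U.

B and C and I together: B ∪ C ∪ I = {5, 6, 7, 8, 9, 10, 11, 12, 13, 14, 15, 16} — every element is covered.
Only I contains 11, so I is forced; the remaining 8 elements need at least 2 more groups (each remaining group adds at most 6) — so at least 3 groups are needed, and 3 is optimal.

3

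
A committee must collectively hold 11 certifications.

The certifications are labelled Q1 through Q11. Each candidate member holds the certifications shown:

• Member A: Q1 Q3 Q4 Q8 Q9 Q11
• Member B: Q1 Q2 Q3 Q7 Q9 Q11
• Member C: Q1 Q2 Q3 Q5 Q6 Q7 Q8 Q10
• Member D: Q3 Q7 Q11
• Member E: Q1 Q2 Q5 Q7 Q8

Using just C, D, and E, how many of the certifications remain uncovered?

Union of C, D, E = {Q1, Q2, Q3, Q5, Q6, Q7, Q8, Q10, Q11}.
Not covered: Q4, Q9 — 2 certifications.

2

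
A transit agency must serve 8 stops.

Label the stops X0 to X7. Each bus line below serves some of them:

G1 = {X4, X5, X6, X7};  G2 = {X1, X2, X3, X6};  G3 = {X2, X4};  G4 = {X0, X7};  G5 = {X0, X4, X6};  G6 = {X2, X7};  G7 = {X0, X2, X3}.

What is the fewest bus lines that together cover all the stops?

G1 and G2 and G7 together: G1 ∪ G2 ∪ G7 = {X0, X1, X2, X3, X4, X5, X6, X7} — every stop is covered.
Only G2 contains X1, so G2 is forced; the remaining 4 stops need at least 2 more bus lines (each remaining bus line adds at most 3) — so at least 3 bus lines are needed, and 3 is optimal.

3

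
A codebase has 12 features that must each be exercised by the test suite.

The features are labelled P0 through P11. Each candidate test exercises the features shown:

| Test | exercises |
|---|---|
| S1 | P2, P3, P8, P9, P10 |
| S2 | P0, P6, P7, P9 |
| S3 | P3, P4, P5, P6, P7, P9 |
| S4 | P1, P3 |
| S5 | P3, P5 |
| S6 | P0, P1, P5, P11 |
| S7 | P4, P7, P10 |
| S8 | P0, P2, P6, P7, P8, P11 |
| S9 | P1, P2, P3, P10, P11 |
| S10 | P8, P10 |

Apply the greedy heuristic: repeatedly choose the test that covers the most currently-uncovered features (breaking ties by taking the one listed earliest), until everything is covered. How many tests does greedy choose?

3

Greedy: pick S3 (covers 6 new) → pick S8 (covers 4 new) → pick S9 (covers 2 new). Total picks: 3.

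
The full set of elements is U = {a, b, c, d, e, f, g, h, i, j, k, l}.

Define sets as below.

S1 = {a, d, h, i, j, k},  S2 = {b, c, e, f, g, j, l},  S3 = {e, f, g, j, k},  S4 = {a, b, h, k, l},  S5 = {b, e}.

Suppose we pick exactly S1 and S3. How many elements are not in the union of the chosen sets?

Union of S1, S3 = {a, d, e, f, g, h, i, j, k}.
Not covered: b, c, l — 3 elements.

3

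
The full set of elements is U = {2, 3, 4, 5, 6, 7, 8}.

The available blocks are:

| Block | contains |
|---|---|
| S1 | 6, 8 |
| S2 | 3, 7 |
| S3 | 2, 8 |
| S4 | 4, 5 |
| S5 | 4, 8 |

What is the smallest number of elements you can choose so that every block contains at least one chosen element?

The 3 elements {3, 4, 8} hit every block.
The blocks S1, S2, S4 are pairwise disjoint, so any hitting set needs a separate element for each — at least 3. Hence 3 is optimal.

3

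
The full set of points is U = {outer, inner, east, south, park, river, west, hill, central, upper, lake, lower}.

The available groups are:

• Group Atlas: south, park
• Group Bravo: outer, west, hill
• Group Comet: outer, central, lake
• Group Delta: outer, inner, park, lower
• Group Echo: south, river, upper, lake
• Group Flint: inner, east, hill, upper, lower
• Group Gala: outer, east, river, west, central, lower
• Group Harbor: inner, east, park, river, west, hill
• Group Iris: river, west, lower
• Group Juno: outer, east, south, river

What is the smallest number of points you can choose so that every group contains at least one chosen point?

4

Take H = {outer, park, west, upper}. Each listed group contains at least one of these, so H is a hitting set of size 4.
No choice of 3 points meets every group, so 4 is the minimum.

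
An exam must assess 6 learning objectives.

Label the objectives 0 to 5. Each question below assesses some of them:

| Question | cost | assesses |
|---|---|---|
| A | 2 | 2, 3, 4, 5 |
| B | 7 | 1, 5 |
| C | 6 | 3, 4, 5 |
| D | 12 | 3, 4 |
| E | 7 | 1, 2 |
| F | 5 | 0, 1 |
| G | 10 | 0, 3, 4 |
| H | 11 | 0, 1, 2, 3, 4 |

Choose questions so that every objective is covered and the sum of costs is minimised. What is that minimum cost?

7

A, F together cover every objective (A ∪ F = {0, 1, 2, 3, 4, 5}); total cost 2 + 5 = 7.
No covering selection has total cost below 7.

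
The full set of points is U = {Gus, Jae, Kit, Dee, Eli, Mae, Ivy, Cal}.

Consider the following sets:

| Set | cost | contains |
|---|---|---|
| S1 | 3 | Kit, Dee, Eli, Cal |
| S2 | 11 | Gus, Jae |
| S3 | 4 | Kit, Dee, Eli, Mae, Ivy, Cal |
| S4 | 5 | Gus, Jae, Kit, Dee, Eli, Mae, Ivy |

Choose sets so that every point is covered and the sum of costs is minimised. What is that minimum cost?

S1, S4 together cover every point (S1 ∪ S4 = {Gus, Jae, Kit, Dee, Eli, Mae, Ivy, Cal}); total cost 3 + 5 = 8.
The greedy pick S3, S4 costs 9; no covering selection beats 8.

8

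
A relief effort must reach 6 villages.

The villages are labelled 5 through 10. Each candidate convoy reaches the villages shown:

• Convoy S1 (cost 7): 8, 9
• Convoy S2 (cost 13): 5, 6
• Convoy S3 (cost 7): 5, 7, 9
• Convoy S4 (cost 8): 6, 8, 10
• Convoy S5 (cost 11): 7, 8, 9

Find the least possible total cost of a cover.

15

S3, S4 together cover every village (S3 ∪ S4 = {5, 6, 7, 8, 9, 10}); total cost 7 + 8 = 15.
No covering selection has total cost below 15.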